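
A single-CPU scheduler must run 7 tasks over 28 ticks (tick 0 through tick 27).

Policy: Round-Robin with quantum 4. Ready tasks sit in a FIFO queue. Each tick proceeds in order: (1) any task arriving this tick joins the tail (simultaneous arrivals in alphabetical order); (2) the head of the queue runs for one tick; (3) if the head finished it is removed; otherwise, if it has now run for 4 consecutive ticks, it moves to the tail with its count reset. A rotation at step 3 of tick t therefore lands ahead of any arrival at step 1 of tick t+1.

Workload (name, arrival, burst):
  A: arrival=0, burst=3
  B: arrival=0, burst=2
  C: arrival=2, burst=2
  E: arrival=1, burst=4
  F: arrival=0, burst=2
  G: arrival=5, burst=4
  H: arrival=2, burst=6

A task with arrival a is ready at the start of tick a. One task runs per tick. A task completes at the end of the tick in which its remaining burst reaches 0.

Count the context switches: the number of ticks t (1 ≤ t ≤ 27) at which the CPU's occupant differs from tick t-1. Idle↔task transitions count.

context switches = 8

t=0: queue=[A,B,F] q_used=0 → run A
t=1: queue=[A,B,F,E] q_used=1 → run A
t=2: queue=[A,B,F,E,C,H] q_used=2 → run A
t=3: queue=[B,F,E,C,H] q_used=0 → run B
t=4: queue=[B,F,E,C,H] q_used=1 → run B
t=5: queue=[F,E,C,H,G] q_used=0 → run F
t=6: queue=[F,E,C,H,G] q_used=1 → run F
t=7: queue=[E,C,H,G] q_used=0 → run E
t=8: queue=[E,C,H,G] q_used=1 → run E
t=9: queue=[E,C,H,G] q_used=2 → run E
t=10: queue=[E,C,H,G] q_used=3 → run E
t=11: queue=[C,H,G] q_used=0 → run C
t=12: queue=[C,H,G] q_used=1 → run C
t=13: queue=[H,G] q_used=0 → run H
t=14: queue=[H,G] q_used=1 → run H
t=15: queue=[H,G] q_used=2 → run H
t=16: queue=[H,G] q_used=3 → run H
t=17: queue=[G,H] q_used=0 → run G
t=18: queue=[G,H] q_used=1 → run G
t=19: queue=[G,H] q_used=2 → run G
t=20: queue=[G,H] q_used=3 → run G
t=21: queue=[H] q_used=0 → run H
t=22: queue=[H] q_used=1 → run H
t=23: (idle)
t=24: (idle)
t=25: (idle)
t=26: (idle)
t=27: (idle)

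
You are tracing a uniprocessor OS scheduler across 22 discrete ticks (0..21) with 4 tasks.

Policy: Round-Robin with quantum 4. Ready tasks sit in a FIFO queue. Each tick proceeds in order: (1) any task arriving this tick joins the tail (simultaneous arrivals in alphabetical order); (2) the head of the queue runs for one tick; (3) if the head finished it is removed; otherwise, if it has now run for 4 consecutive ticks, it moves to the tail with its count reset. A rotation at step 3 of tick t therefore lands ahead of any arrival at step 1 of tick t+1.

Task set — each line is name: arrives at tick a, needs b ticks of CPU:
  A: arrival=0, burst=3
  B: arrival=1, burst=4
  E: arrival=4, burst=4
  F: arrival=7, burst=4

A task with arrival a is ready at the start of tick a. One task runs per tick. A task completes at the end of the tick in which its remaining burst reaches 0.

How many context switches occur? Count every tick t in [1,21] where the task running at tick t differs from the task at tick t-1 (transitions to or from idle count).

context switches = 4

t=0: queue=[A] q_used=0 → run A
t=1: queue=[A,B] q_used=1 → run A
t=2: queue=[A,B] q_used=2 → run A
t=3: queue=[B] q_used=0 → run B
t=4: queue=[B,E] q_used=1 → run B
t=5: queue=[B,E] q_used=2 → run B
t=6: queue=[B,E] q_used=3 → run B
t=7: queue=[E,F] q_used=0 → run E
t=8: queue=[E,F] q_used=1 → run E
t=9: queue=[E,F] q_used=2 → run E
t=10: queue=[E,F] q_used=3 → run E
t=11: queue=[F] q_used=0 → run F
t=12: queue=[F] q_used=1 → run F
t=13: queue=[F] q_used=2 → run F
t=14: queue=[F] q_used=3 → run F
t=15: (idle)
t=16: (idle)
t=17: (idle)
t=18: (idle)
t=19: (idle)
t=20: (idle)
t=21: (idle)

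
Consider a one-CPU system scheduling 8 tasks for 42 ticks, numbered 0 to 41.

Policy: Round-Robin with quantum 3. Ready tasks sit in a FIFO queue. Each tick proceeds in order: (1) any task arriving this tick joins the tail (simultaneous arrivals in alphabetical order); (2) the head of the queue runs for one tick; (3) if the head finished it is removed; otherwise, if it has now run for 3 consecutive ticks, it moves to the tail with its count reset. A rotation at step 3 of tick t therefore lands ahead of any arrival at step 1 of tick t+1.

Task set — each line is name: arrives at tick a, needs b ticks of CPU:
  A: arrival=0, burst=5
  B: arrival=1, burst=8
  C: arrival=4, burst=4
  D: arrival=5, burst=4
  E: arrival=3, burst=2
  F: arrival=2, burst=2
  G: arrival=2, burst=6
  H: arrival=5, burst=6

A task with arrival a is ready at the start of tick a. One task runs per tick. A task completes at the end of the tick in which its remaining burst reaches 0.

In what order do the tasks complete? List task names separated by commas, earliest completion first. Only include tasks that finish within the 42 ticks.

completion order = F, A, E, G, C, D, H, B

t=0: queue=[A] q_used=0 → run A
t=1: queue=[A,B] q_used=1 → run A
t=2: queue=[A,B,F,G] q_used=2 → run A
t=3: queue=[B,F,G,A,E] q_used=0 → run B
t=4: queue=[B,F,G,A,E,C] q_used=1 → run B
t=5: queue=[B,F,G,A,E,C,D,H] q_used=2 → run B
t=6: queue=[F,G,A,E,C,D,H,B] q_used=0 → run F
t=7: queue=[F,G,A,E,C,D,H,B] q_used=1 → run F
t=8: queue=[G,A,E,C,D,H,B] q_used=0 → run G
t=9: queue=[G,A,E,C,D,H,B] q_used=1 → run G
t=10: queue=[G,A,E,C,D,H,B] q_used=2 → run G
t=11: queue=[A,E,C,D,H,B,G] q_used=0 → run A
t=12: queue=[A,E,C,D,H,B,G] q_used=1 → run A
t=13: queue=[E,C,D,H,B,G] q_used=0 → run E
t=14: queue=[E,C,D,H,B,G] q_used=1 → run E
t=15: queue=[C,D,H,B,G] q_used=0 → run C
t=16: queue=[C,D,H,B,G] q_used=1 → run C
t=17: queue=[C,D,H,B,G] q_used=2 → run C
t=18: queue=[D,H,B,G,C] q_used=0 → run D
t=19: queue=[D,H,B,G,C] q_used=1 → run D
t=20: queue=[D,H,B,G,C] q_used=2 → run D
t=21: queue=[H,B,G,C,D] q_used=0 → run H
t=22: queue=[H,B,G,C,D] q_used=1 → run H
t=23: queue=[H,B,G,C,D] q_used=2 → run H
t=24: queue=[B,G,C,D,H] q_used=0 → run B
t=25: queue=[B,G,C,D,H] q_used=1 → run B
t=26: queue=[B,G,C,D,H] q_used=2 → run B
t=27: queue=[G,C,D,H,B] q_used=0 → run G
t=28: queue=[G,C,D,H,B] q_used=1 → run G
t=29: queue=[G,C,D,H,B] q_used=2 → run G
t=30: queue=[C,D,H,B] q_used=0 → run C
t=31: queue=[D,H,B] q_used=0 → run D
t=32: queue=[H,B] q_used=0 → run H
t=33: queue=[H,B] q_used=1 → run H
t=34: queue=[H,B] q_used=2 → run H
t=35: queue=[B] q_used=0 → run B
t=36: queue=[B] q_used=1 → run B
t=37: (idle)
t=38: (idle)
t=39: (idle)
t=40: (idle)
t=41: (idle)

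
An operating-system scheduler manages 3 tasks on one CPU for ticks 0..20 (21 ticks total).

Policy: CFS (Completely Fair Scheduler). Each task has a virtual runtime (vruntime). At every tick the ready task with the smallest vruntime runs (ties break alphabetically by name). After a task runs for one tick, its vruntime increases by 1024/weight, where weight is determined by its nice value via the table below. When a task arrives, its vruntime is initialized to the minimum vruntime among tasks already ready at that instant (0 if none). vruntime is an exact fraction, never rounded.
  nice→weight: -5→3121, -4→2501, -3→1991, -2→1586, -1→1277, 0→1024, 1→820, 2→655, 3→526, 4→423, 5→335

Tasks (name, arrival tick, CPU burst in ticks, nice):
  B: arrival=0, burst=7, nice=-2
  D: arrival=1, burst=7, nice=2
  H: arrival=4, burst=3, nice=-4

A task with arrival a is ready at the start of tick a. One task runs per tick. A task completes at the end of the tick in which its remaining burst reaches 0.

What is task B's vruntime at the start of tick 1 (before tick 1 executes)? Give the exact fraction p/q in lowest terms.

vruntime(B, start of tick 1) = 512/793

t=0: vr[B=0] → run B
t=1: vr[B=512/793 D=512/793] → run B
t=2: vr[B=1024/793 D=512/793] → run D
t=3: vr[B=1024/793 D=1147392/519415] → run B
t=4: vr[B=1536/793 D=1147392/519415 H=1536/793] → run B
t=5: vr[B=2048/793 D=1147392/519415 H=1536/793] → run H
t=6: vr[B=2048/793 D=1147392/519415 H=76288/32513] → run D
t=7: vr[B=2048/793 D=1959424/519415 H=76288/32513] → run H
t=8: vr[B=2048/793 D=1959424/519415 H=89600/32513] → run B
t=9: vr[B=2560/793 D=1959424/519415 H=89600/32513] → run H
t=10: vr[B=2560/793 D=1959424/519415] → run B
t=11: vr[B=3072/793 D=1959424/519415] → run D
t=12: vr[B=3072/793 D=2771456/519415] → run B
t=13: vr[D=2771456/519415] → run D
t=14: vr[D=3583488/519415] → run D
t=15: vr[D=879104/103883] → run D
t=16: vr[D=5207552/519415] → run D
t=17: (idle)
t=18: (idle)
t=19: (idle)
t=20: (idle)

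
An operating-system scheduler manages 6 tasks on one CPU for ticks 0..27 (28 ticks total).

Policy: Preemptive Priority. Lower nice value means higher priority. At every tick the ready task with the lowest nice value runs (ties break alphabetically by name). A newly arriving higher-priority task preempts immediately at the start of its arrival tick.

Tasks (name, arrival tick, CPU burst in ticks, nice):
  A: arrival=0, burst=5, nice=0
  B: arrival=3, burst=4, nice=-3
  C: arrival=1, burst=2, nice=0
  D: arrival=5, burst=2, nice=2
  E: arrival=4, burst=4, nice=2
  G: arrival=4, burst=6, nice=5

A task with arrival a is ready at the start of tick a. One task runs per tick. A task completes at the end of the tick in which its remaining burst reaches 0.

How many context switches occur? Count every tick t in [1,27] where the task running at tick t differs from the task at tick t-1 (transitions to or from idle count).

context switches = 7

t=0: ready={A} → run A
t=1: ready={A,C} → run A
t=2: ready={A,C} → run A
t=3: ready={A,B,C} → run B
t=4: ready={A,B,C,E,G} → run B
t=5: ready={A,B,C,D,E,G} → run B
t=6: ready={A,B,C,D,E,G} → run B
t=7: ready={A,C,D,E,G} → run A
t=8: ready={A,C,D,E,G} → run A
t=9: ready={C,D,E,G} → run C
t=10: ready={C,D,E,G} → run C
t=11: ready={D,E,G} → run D
t=12: ready={D,E,G} → run D
t=13: ready={E,G} → run E
t=14: ready={E,G} → run E
t=15: ready={E,G} → run E
t=16: ready={E,G} → run E
t=17: ready={G} → run G
t=18: ready={G} → run G
t=19: ready={G} → run G
t=20: ready={G} → run G
t=21: ready={G} → run G
t=22: ready={G} → run G
t=23: (idle)
t=24: (idle)
t=25: (idle)
t=26: (idle)
t=27: (idle)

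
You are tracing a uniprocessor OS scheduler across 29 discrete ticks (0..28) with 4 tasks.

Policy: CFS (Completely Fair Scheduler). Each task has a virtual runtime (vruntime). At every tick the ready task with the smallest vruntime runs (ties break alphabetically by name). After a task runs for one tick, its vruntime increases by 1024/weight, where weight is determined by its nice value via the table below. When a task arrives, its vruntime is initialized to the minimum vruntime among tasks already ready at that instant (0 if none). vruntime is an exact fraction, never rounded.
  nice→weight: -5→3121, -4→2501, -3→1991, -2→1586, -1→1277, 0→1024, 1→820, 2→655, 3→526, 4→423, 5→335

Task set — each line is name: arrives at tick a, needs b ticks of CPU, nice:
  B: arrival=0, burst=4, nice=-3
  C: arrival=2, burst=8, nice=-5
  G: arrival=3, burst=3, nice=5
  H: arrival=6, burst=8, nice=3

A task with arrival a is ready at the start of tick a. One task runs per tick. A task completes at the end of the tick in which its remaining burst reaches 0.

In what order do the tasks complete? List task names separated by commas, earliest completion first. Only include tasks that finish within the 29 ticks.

t=0: vr[B=0] → run B
t=1: vr[B=1024/1991] → run B
t=2: vr[B=2048/1991 C=2048/1991] → run B
t=3: vr[B=3072/1991 C=2048/1991 G=2048/1991] → run C
t=4: vr[B=3072/1991 C=8430592/6213911 G=2048/1991] → run G
t=5: vr[B=3072/1991 C=8430592/6213911 G=2724864/666985] → run C
t=6: vr[B=3072/1991 C=10469376/6213911 G=2724864/666985 H=3072/1991] → run B
t=7: vr[C=10469376/6213911 G=2724864/666985 H=3072/1991] → run H
t=8: vr[C=10469376/6213911 G=2724864/666985 H=1827328/523633] → run C
t=9: vr[C=12508160/6213911 G=2724864/666985 H=1827328/523633] → run C
t=10: vr[C=14546944/6213911 G=2724864/666985 H=1827328/523633] → run C
t=11: vr[C=16585728/6213911 G=2724864/666985 H=1827328/523633] → run C
t=12: vr[C=18624512/6213911 G=2724864/666985 H=1827328/523633] → run C
t=13: vr[C=20663296/6213911 G=2724864/666985 H=1827328/523633] → run C
t=14: vr[G=2724864/666985 H=1827328/523633] → run H
t=15: vr[G=2724864/666985 H=2846720/523633] → run G
t=16: vr[G=4763648/666985 H=2846720/523633] → run H
t=17: vr[G=4763648/666985 H=3866112/523633] → run G
t=18: vr[H=3866112/523633] → run H
t=19: vr[H=4885504/523633] → run H
t=20: vr[H=5904896/523633] → run H
t=21: vr[H=6924288/523633] → run H
t=22: vr[H=7943680/523633] → run H
t=23: (idle)
t=24: (idle)
t=25: (idle)
t=26: (idle)
t=27: (idle)
t=28: (idle)

completion order = B, C, G, H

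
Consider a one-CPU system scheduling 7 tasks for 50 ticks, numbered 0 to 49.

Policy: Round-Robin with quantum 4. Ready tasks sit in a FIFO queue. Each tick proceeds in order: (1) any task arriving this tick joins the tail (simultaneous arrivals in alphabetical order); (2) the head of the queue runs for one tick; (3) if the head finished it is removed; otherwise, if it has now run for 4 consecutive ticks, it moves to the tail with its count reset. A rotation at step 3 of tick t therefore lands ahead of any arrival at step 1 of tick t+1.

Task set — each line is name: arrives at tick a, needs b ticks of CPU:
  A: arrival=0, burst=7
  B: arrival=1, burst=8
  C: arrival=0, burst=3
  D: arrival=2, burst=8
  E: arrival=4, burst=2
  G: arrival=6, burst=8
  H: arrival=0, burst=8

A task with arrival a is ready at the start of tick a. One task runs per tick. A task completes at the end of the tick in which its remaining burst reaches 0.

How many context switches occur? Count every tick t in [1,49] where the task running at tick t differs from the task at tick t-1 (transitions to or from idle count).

t=0: queue=[A,C,H] q_used=0 → run A
t=1: queue=[A,C,H,B] q_used=1 → run A
t=2: queue=[A,C,H,B,D] q_used=2 → run A
t=3: queue=[A,C,H,B,D] q_used=3 → run A
t=4: queue=[C,H,B,D,A,E] q_used=0 → run C
t=5: queue=[C,H,B,D,A,E] q_used=1 → run C
t=6: queue=[C,H,B,D,A,E,G] q_used=2 → run C
t=7: queue=[H,B,D,A,E,G] q_used=0 → run H
t=8: queue=[H,B,D,A,E,G] q_used=1 → run H
t=9: queue=[H,B,D,A,E,G] q_used=2 → run H
t=10: queue=[H,B,D,A,E,G] q_used=3 → run H
t=11: queue=[B,D,A,E,G,H] q_used=0 → run B
t=12: queue=[B,D,A,E,G,H] q_used=1 → run B
t=13: queue=[B,D,A,E,G,H] q_used=2 → run B
t=14: queue=[B,D,A,E,G,H] q_used=3 → run B
t=15: queue=[D,A,E,G,H,B] q_used=0 → run D
t=16: queue=[D,A,E,G,H,B] q_used=1 → run D
t=17: queue=[D,A,E,G,H,B] q_used=2 → run D
t=18: queue=[D,A,E,G,H,B] q_used=3 → run D
t=19: queue=[A,E,G,H,B,D] q_used=0 → run A
t=20: queue=[A,E,G,H,B,D] q_used=1 → run A
t=21: queue=[A,E,G,H,B,D] q_used=2 → run A
t=22: queue=[E,G,H,B,D] q_used=0 → run E
t=23: queue=[E,G,H,B,D] q_used=1 → run E
t=24: queue=[G,H,B,D] q_used=0 → run G
t=25: queue=[G,H,B,D] q_used=1 → run G
t=26: queue=[G,H,B,D] q_used=2 → run G
t=27: queue=[G,H,B,D] q_used=3 → run G
t=28: queue=[H,B,D,G] q_used=0 → run H
t=29: queue=[H,B,D,G] q_used=1 → run H
t=30: queue=[H,B,D,G] q_used=2 → run H
t=31: queue=[H,B,D,G] q_used=3 → run H
t=32: queue=[B,D,G] q_used=0 → run B
t=33: queue=[B,D,G] q_used=1 → run B
t=34: queue=[B,D,G] q_used=2 → run B
t=35: queue=[B,D,G] q_used=3 → run B
t=36: queue=[D,G] q_used=0 → run D
t=37: queue=[D,G] q_used=1 → run D
t=38: queue=[D,G] q_used=2 → run D
t=39: queue=[D,G] q_used=3 → run D
t=40: queue=[G] q_used=0 → run G
t=41: queue=[G] q_used=1 → run G
t=42: queue=[G] q_used=2 → run G
t=43: queue=[G] q_used=3 → run G
t=44: (idle)
t=45: (idle)
t=46: (idle)
t=47: (idle)
t=48: (idle)
t=49: (idle)

context switches = 12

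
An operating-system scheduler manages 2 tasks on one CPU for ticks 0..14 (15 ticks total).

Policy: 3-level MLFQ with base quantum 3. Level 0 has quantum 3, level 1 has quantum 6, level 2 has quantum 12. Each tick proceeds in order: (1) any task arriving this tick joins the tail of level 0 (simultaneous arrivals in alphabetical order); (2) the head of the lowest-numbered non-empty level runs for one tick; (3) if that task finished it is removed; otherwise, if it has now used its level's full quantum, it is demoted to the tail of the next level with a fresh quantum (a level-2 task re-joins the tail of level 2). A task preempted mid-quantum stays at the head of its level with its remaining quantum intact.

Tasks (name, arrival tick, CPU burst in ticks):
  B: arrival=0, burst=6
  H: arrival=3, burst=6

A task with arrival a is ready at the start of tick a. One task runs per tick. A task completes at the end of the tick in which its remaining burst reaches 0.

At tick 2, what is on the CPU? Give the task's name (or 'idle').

running at tick 2 = B

t=0: L0/L1/L2 = B/-/- → run B
t=1: L0/L1/L2 = B/-/- → run B
t=2: L0/L1/L2 = B/-/- → run B
t=3: L0/L1/L2 = H/B/- → run H
t=4: L0/L1/L2 = H/B/- → run H
t=5: L0/L1/L2 = H/B/- → run H
t=6: L0/L1/L2 = -/BH/- → run B
t=7: L0/L1/L2 = -/BH/- → run B
t=8: L0/L1/L2 = -/BH/- → run B
t=9: L0/L1/L2 = -/H/- → run H
t=10: L0/L1/L2 = -/H/- → run H
t=11: L0/L1/L2 = -/H/- → run H
t=12: (idle)
t=13: (idle)
t=14: (idle)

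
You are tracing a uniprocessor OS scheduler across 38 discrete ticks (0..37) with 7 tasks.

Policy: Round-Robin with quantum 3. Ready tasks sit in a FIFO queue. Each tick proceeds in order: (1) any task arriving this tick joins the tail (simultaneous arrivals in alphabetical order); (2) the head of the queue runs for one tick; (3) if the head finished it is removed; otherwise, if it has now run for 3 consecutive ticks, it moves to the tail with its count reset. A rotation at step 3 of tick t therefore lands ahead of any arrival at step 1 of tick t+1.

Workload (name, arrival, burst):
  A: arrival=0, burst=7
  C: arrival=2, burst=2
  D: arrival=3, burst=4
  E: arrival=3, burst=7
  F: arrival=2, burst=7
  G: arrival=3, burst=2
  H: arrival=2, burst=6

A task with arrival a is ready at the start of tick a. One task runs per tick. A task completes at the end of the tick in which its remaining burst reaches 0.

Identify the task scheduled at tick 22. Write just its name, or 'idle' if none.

running at tick 22 = F

t=0: queue=[A] q_used=0 → run A
t=1: queue=[A] q_used=1 → run A
t=2: queue=[A,C,F,H] q_used=2 → run A
t=3: queue=[C,F,H,A,D,E,G] q_used=0 → run C
t=4: queue=[C,F,H,A,D,E,G] q_used=1 → run C
t=5: queue=[F,H,A,D,E,G] q_used=0 → run F
t=6: queue=[F,H,A,D,E,G] q_used=1 → run F
t=7: queue=[F,H,A,D,E,G] q_used=2 → run F
t=8: queue=[H,A,D,E,G,F] q_used=0 → run H
t=9: queue=[H,A,D,E,G,F] q_used=1 → run H
t=10: queue=[H,A,D,E,G,F] q_used=2 → run H
t=11: queue=[A,D,E,G,F,H] q_used=0 → run A
t=12: queue=[A,D,E,G,F,H] q_used=1 → run A
t=13: queue=[A,D,E,G,F,H] q_used=2 → run A
t=14: queue=[D,E,G,F,H,A] q_used=0 → run D
t=15: queue=[D,E,G,F,H,A] q_used=1 → run D
t=16: queue=[D,E,G,F,H,A] q_used=2 → run D
t=17: queue=[E,G,F,H,A,D] q_used=0 → run E
t=18: queue=[E,G,F,H,A,D] q_used=1 → run E
t=19: queue=[E,G,F,H,A,D] q_used=2 → run E
t=20: queue=[G,F,H,A,D,E] q_used=0 → run G
t=21: queue=[G,F,H,A,D,E] q_used=1 → run G
t=22: queue=[F,H,A,D,E] q_used=0 → run F
t=23: queue=[F,H,A,D,E] q_used=1 → run F
t=24: queue=[F,H,A,D,E] q_used=2 → run F
t=25: queue=[H,A,D,E,F] q_used=0 → run H
t=26: queue=[H,A,D,E,F] q_used=1 → run H
t=27: queue=[H,A,D,E,F] q_used=2 → run H
t=28: queue=[A,D,E,F] q_used=0 → run A
t=29: queue=[D,E,F] q_used=0 → run D
t=30: queue=[E,F] q_used=0 → run E
t=31: queue=[E,F] q_used=1 → run E
t=32: queue=[E,F] q_used=2 → run E
t=33: queue=[F,E] q_used=0 → run F
t=34: queue=[E] q_used=0 → run E
t=35: (idle)
t=36: (idle)
t=37: (idle)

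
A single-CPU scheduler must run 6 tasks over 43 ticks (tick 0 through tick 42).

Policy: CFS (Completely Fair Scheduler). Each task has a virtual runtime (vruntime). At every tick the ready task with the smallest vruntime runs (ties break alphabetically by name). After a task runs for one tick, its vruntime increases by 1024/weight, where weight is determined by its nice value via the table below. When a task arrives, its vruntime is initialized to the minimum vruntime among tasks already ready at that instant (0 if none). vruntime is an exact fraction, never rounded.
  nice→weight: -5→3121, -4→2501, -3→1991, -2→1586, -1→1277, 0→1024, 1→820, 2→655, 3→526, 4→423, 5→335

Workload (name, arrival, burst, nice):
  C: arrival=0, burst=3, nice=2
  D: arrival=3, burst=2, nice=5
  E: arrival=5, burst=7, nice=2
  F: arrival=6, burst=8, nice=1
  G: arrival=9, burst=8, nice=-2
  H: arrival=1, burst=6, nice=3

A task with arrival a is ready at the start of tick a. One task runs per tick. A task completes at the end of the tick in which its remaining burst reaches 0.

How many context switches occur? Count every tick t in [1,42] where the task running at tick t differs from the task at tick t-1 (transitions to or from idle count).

context switches = 33

t=0: vr[C=0] → run C
t=1: vr[C=1024/655 H=1024/655] → run C
t=2: vr[C=2048/655 H=1024/655] → run H
t=3: vr[C=2048/655 D=2048/655 H=604672/172265] → run C
t=4: vr[D=2048/655 H=604672/172265] → run D
t=5: vr[D=54272/8777 E=604672/172265 H=604672/172265] → run E
t=6: vr[D=54272/8777 E=873984/172265 F=604672/172265 H=604672/172265] → run F
t=7: vr[D=54272/8777 E=873984/172265 F=6722304/1412573 H=604672/172265] → run H
t=8: vr[D=54272/8777 E=873984/172265 F=6722304/1412573 H=940032/172265] → run F
t=9: vr[D=54272/8777 E=873984/172265 F=42431488/7062865 G=873984/172265 H=940032/172265] → run E
t=10: vr[D=54272/8777 E=1143296/172265 F=42431488/7062865 G=873984/172265 H=940032/172265] → run G
t=11: vr[D=54272/8777 E=1143296/172265 F=42431488/7062865 G=781268992/136606145 H=940032/172265] → run H
t=12: vr[D=54272/8777 E=1143296/172265 F=42431488/7062865 G=781268992/136606145 H=1275392/172265] → run G
t=13: vr[D=54272/8777 E=1143296/172265 F=42431488/7062865 G=869468672/136606145 H=1275392/172265] → run F
t=14: vr[D=54272/8777 E=1143296/172265 F=51251456/7062865 G=869468672/136606145 H=1275392/172265] → run D
t=15: vr[E=1143296/172265 F=51251456/7062865 G=869468672/136606145 H=1275392/172265] → run G
t=16: vr[E=1143296/172265 F=51251456/7062865 G=957668352/136606145 H=1275392/172265] → run E
t=17: vr[E=1412608/172265 F=51251456/7062865 G=957668352/136606145 H=1275392/172265] → run G
t=18: vr[E=1412608/172265 F=51251456/7062865 G=1045868032/136606145 H=1275392/172265] → run F
t=19: vr[E=1412608/172265 F=60071424/7062865 G=1045868032/136606145 H=1275392/172265] → run H
t=20: vr[E=1412608/172265 F=60071424/7062865 G=1045868032/136606145 H=1610752/172265] → run G
t=21: vr[E=1412608/172265 F=60071424/7062865 G=1134067712/136606145 H=1610752/172265] → run E
t=22: vr[E=336384/34453 F=60071424/7062865 G=1134067712/136606145 H=1610752/172265] → run G
t=23: vr[E=336384/34453 F=60071424/7062865 G=1222267392/136606145 H=1610752/172265] → run F
t=24: vr[E=336384/34453 F=68891392/7062865 G=1222267392/136606145 H=1610752/172265] → run G
t=25: vr[E=336384/34453 F=68891392/7062865 G=1310467072/136606145 H=1610752/172265] → run H
t=26: vr[E=336384/34453 F=68891392/7062865 G=1310467072/136606145 H=1946112/172265] → run G
t=27: vr[E=336384/34453 F=68891392/7062865 H=1946112/172265] → run F
t=28: vr[E=336384/34453 F=15542272/1412573 H=1946112/172265] → run E
t=29: vr[E=1951232/172265 F=15542272/1412573 H=1946112/172265] → run F
t=30: vr[E=1951232/172265 F=86531328/7062865 H=1946112/172265] → run H
t=31: vr[E=1951232/172265 F=86531328/7062865] → run E
t=32: vr[E=2220544/172265 F=86531328/7062865] → run F
t=33: vr[E=2220544/172265] → run E
t=34: (idle)
t=35: (idle)
t=36: (idle)
t=37: (idle)
t=38: (idle)
t=39: (idle)
t=40: (idle)
t=41: (idle)
t=42: (idle)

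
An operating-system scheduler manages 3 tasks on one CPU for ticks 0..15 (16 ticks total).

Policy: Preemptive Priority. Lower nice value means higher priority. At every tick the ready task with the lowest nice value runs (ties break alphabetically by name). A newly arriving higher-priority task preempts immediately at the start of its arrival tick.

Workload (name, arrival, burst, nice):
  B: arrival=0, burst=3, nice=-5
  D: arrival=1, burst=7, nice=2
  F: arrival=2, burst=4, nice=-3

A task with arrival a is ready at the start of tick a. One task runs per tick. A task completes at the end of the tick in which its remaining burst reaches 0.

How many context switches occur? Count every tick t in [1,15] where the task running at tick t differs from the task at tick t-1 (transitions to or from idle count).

t=0: ready={B} → run B
t=1: ready={B,D} → run B
t=2: ready={B,D,F} → run B
t=3: ready={D,F} → run F
t=4: ready={D,F} → run F
t=5: ready={D,F} → run F
t=6: ready={D,F} → run F
t=7: ready={D} → run D
t=8: ready={D} → run D
t=9: ready={D} → run D
t=10: ready={D} → run D
t=11: ready={D} → run D
t=12: ready={D} → run D
t=13: ready={D} → run D
t=14: (idle)
t=15: (idle)

context switches = 3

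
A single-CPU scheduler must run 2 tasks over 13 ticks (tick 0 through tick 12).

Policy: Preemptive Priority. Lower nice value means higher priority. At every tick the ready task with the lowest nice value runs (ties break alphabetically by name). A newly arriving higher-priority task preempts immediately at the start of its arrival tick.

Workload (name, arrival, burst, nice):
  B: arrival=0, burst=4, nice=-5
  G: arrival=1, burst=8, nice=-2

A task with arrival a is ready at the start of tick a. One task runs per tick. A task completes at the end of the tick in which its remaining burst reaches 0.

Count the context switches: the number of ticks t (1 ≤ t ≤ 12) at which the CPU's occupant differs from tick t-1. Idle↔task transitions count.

context switches = 2

t=0: ready={B} → run B
t=1: ready={B,G} → run B
t=2: ready={B,G} → run B
t=3: ready={B,G} → run B
t=4: ready={G} → run G
t=5: ready={G} → run G
t=6: ready={G} → run G
t=7: ready={G} → run G
t=8: ready={G} → run G
t=9: ready={G} → run G
t=10: ready={G} → run G
t=11: ready={G} → run G
t=12: (idle)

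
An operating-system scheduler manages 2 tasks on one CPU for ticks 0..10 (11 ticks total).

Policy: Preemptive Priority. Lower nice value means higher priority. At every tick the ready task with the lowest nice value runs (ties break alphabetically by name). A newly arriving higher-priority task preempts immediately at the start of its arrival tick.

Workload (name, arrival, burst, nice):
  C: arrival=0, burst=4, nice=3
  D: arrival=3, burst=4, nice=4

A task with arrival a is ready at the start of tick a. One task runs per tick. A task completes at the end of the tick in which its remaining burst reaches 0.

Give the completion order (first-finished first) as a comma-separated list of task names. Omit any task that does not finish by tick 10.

t=0: ready={C} → run C
t=1: ready={C} → run C
t=2: ready={C} → run C
t=3: ready={C,D} → run C
t=4: ready={D} → run D
t=5: ready={D} → run D
t=6: ready={D} → run D
t=7: ready={D} → run D
t=8: (idle)
t=9: (idle)
t=10: (idle)

completion order = C, D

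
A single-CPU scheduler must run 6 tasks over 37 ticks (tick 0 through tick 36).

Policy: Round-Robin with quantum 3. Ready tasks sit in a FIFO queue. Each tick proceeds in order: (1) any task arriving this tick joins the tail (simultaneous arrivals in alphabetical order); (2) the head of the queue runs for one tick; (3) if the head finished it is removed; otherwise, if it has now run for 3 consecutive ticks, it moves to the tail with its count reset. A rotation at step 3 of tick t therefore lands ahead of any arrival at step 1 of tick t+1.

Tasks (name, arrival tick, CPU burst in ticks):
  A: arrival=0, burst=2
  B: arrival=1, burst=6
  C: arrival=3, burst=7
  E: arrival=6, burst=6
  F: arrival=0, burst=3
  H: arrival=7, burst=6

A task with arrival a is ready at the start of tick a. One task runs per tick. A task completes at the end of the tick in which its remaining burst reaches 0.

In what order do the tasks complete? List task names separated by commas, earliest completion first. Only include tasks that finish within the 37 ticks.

t=0: queue=[A,F] q_used=0 → run A
t=1: queue=[A,F,B] q_used=1 → run A
t=2: queue=[F,B] q_used=0 → run F
t=3: queue=[F,B,C] q_used=1 → run F
t=4: queue=[F,B,C] q_used=2 → run F
t=5: queue=[B,C] q_used=0 → run B
t=6: queue=[B,C,E] q_used=1 → run B
t=7: queue=[B,C,E,H] q_used=2 → run B
t=8: queue=[C,E,H,B] q_used=0 → run C
t=9: queue=[C,E,H,B] q_used=1 → run C
t=10: queue=[C,E,H,B] q_used=2 → run C
t=11: queue=[E,H,B,C] q_used=0 → run E
t=12: queue=[E,H,B,C] q_used=1 → run E
t=13: queue=[E,H,B,C] q_used=2 → run E
t=14: queue=[H,B,C,E] q_used=0 → run H
t=15: queue=[H,B,C,E] q_used=1 → run H
t=16: queue=[H,B,C,E] q_used=2 → run H
t=17: queue=[B,C,E,H] q_used=0 → run B
t=18: queue=[B,C,E,H] q_used=1 → run B
t=19: queue=[B,C,E,H] q_used=2 → run B
t=20: queue=[C,E,H] q_used=0 → run C
t=21: queue=[C,E,H] q_used=1 → run C
t=22: queue=[C,E,H] q_used=2 → run C
t=23: queue=[E,H,C] q_used=0 → run E
t=24: queue=[E,H,C] q_used=1 → run E
t=25: queue=[E,H,C] q_used=2 → run E
t=26: queue=[H,C] q_used=0 → run H
t=27: queue=[H,C] q_used=1 → run H
t=28: queue=[H,C] q_used=2 → run H
t=29: queue=[C] q_used=0 → run C
t=30: (idle)
t=31: (idle)
t=32: (idle)
t=33: (idle)
t=34: (idle)
t=35: (idle)
t=36: (idle)

completion order = A, F, B, E, H, C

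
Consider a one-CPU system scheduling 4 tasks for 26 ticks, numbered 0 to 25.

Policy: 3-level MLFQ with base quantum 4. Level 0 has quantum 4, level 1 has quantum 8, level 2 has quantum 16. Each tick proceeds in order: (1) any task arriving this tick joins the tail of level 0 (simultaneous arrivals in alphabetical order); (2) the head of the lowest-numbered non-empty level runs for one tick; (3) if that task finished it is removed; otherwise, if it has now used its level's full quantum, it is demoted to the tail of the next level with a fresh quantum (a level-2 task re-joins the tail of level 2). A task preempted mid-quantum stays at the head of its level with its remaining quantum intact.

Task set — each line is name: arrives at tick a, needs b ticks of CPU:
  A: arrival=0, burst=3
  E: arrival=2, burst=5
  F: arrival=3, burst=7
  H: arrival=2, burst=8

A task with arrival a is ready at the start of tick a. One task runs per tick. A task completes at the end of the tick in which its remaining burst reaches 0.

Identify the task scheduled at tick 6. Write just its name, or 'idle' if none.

running at tick 6 = E

t=0: L0/L1/L2 = A/-/- → run A
t=1: L0/L1/L2 = A/-/- → run A
t=2: L0/L1/L2 = AEH/-/- → run A
t=3: L0/L1/L2 = EHF/-/- → run E
t=4: L0/L1/L2 = EHF/-/- → run E
t=5: L0/L1/L2 = EHF/-/- → run E
t=6: L0/L1/L2 = EHF/-/- → run E
t=7: L0/L1/L2 = HF/E/- → run H
t=8: L0/L1/L2 = HF/E/- → run H
t=9: L0/L1/L2 = HF/E/- → run H
t=10: L0/L1/L2 = HF/E/- → run H
t=11: L0/L1/L2 = F/EH/- → run F
t=12: L0/L1/L2 = F/EH/- → run F
t=13: L0/L1/L2 = F/EH/- → run F
t=14: L0/L1/L2 = F/EH/- → run F
t=15: L0/L1/L2 = -/EHF/- → run E
t=16: L0/L1/L2 = -/HF/- → run H
t=17: L0/L1/L2 = -/HF/- → run H
t=18: L0/L1/L2 = -/HF/- → run H
t=19: L0/L1/L2 = -/HF/- → run H
t=20: L0/L1/L2 = -/F/- → run F
t=21: L0/L1/L2 = -/F/- → run F
t=22: L0/L1/L2 = -/F/- → run F
t=23: (idle)
t=24: (idle)
t=25: (idle)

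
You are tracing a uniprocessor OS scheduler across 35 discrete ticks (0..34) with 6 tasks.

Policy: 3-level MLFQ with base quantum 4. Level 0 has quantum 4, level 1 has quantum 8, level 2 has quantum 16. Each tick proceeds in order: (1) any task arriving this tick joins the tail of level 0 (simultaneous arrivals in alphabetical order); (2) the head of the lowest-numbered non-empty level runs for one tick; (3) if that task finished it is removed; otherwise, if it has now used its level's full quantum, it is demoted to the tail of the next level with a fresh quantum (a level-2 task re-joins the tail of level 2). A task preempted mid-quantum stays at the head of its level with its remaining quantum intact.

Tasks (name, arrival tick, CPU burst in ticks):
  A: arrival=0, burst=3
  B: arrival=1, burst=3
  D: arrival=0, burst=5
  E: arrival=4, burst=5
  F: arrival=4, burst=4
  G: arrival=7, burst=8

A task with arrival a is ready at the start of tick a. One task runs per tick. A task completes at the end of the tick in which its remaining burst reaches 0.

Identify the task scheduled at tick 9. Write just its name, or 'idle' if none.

t=0: L0/L1/L2 = AD/-/- → run A
t=1: L0/L1/L2 = ADB/-/- → run A
t=2: L0/L1/L2 = ADB/-/- → run A
t=3: L0/L1/L2 = DB/-/- → run D
t=4: L0/L1/L2 = DBEF/-/- → run D
t=5: L0/L1/L2 = DBEF/-/- → run D
t=6: L0/L1/L2 = DBEF/-/- → run D
t=7: L0/L1/L2 = BEFG/D/- → run B
t=8: L0/L1/L2 = BEFG/D/- → run B
t=9: L0/L1/L2 = BEFG/D/- → run B
t=10: L0/L1/L2 = EFG/D/- → run E
t=11: L0/L1/L2 = EFG/D/- → run E
t=12: L0/L1/L2 = EFG/D/- → run E
t=13: L0/L1/L2 = EFG/D/- → run E
t=14: L0/L1/L2 = FG/DE/- → run F
t=15: L0/L1/L2 = FG/DE/- → run F
t=16: L0/L1/L2 = FG/DE/- → run F
t=17: L0/L1/L2 = FG/DE/- → run F
t=18: L0/L1/L2 = G/DE/- → run G
t=19: L0/L1/L2 = G/DE/- → run G
t=20: L0/L1/L2 = G/DE/- → run G
t=21: L0/L1/L2 = G/DE/- → run G
t=22: L0/L1/L2 = -/DEG/- → run D
t=23: L0/L1/L2 = -/EG/- → run E
t=24: L0/L1/L2 = -/G/- → run G
t=25: L0/L1/L2 = -/G/- → run G
t=26: L0/L1/L2 = -/G/- → run G
t=27: L0/L1/L2 = -/G/- → run G
t=28: (idle)
t=29: (idle)
t=30: (idle)
t=31: (idle)
t=32: (idle)
t=33: (idle)
t=34: (idle)

running at tick 9 = B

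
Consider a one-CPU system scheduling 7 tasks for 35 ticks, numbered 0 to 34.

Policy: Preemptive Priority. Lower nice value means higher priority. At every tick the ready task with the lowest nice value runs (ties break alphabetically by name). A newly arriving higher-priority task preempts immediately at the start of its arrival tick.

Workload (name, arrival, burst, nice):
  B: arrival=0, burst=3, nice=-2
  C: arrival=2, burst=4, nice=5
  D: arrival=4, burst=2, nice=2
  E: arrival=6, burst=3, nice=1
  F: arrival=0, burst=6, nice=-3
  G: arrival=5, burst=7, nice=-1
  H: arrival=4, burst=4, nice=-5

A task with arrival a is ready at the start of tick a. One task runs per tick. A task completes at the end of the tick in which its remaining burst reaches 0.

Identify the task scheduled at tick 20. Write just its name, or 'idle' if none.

running at tick 20 = E

t=0: ready={B,F} → run F
t=1: ready={B,F} → run F
t=2: ready={B,C,F} → run F
t=3: ready={B,C,F} → run F
t=4: ready={B,C,D,F,H} → run H
t=5: ready={B,C,D,F,G,H} → run H
t=6: ready={B,C,D,E,F,G,H} → run H
t=7: ready={B,C,D,E,F,G,H} → run H
t=8: ready={B,C,D,E,F,G} → run F
t=9: ready={B,C,D,E,F,G} → run F
t=10: ready={B,C,D,E,G} → run B
t=11: ready={B,C,D,E,G} → run B
t=12: ready={B,C,D,E,G} → run B
t=13: ready={C,D,E,G} → run G
t=14: ready={C,D,E,G} → run G
t=15: ready={C,D,E,G} → run G
t=16: ready={C,D,E,G} → run G
t=17: ready={C,D,E,G} → run G
t=18: ready={C,D,E,G} → run G
t=19: ready={C,D,E,G} → run G
t=20: ready={C,D,E} → run E
t=21: ready={C,D,E} → run E
t=22: ready={C,D,E} → run E
t=23: ready={C,D} → run D
t=24: ready={C,D} → run D
t=25: ready={C} → run C
t=26: ready={C} → run C
t=27: ready={C} → run C
t=28: ready={C} → run C
t=29: (idle)
t=30: (idle)
t=31: (idle)
t=32: (idle)
t=33: (idle)
t=34: (idle)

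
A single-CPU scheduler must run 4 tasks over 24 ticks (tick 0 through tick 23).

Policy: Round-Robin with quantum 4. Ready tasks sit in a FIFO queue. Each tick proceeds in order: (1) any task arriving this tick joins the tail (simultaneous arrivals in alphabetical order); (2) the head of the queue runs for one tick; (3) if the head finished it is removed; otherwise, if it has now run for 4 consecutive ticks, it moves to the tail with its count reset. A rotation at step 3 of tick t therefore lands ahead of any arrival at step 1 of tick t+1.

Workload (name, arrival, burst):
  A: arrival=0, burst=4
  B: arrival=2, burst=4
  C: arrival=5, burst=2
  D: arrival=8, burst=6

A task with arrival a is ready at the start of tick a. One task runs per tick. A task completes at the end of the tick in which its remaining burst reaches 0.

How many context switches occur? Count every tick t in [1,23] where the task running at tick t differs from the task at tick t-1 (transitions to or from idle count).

context switches = 4

t=0: queue=[A] q_used=0 → run A
t=1: queue=[A] q_used=1 → run A
t=2: queue=[A,B] q_used=2 → run A
t=3: queue=[A,B] q_used=3 → run A
t=4: queue=[B] q_used=0 → run B
t=5: queue=[B,C] q_used=1 → run B
t=6: queue=[B,C] q_used=2 → run B
t=7: queue=[B,C] q_used=3 → run B
t=8: queue=[C,D] q_used=0 → run C
t=9: queue=[C,D] q_used=1 → run C
t=10: queue=[D] q_used=0 → run D
t=11: queue=[D] q_used=1 → run D
t=12: queue=[D] q_used=2 → run D
t=13: queue=[D] q_used=3 → run D
t=14: queue=[D] q_used=0 → run D
t=15: queue=[D] q_used=1 → run D
t=16: (idle)
t=17: (idle)
t=18: (idle)
t=19: (idle)
t=20: (idle)
t=21: (idle)
t=22: (idle)
t=23: (idle)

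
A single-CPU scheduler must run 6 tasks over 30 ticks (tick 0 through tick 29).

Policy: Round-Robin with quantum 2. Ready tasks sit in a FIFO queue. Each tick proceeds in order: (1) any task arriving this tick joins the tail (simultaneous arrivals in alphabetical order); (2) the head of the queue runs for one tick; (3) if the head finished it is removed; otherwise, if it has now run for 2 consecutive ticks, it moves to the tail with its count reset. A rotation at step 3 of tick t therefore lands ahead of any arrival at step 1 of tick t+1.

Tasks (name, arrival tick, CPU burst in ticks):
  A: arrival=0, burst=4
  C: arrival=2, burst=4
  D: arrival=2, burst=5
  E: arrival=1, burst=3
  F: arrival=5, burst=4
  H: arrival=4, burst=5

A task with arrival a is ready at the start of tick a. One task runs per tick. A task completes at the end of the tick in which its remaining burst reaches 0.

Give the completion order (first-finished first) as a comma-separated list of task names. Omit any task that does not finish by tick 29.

t=0: queue=[A] q_used=0 → run A
t=1: queue=[A,E] q_used=1 → run A
t=2: queue=[E,A,C,D] q_used=0 → run E
t=3: queue=[E,A,C,D] q_used=1 → run E
t=4: queue=[A,C,D,E,H] q_used=0 → run A
t=5: queue=[A,C,D,E,H,F] q_used=1 → run A
t=6: queue=[C,D,E,H,F] q_used=0 → run C
t=7: queue=[C,D,E,H,F] q_used=1 → run C
t=8: queue=[D,E,H,F,C] q_used=0 → run D
t=9: queue=[D,E,H,F,C] q_used=1 → run D
t=10: queue=[E,H,F,C,D] q_used=0 → run E
t=11: queue=[H,F,C,D] q_used=0 → run H
t=12: queue=[H,F,C,D] q_used=1 → run H
t=13: queue=[F,C,D,H] q_used=0 → run F
t=14: queue=[F,C,D,H] q_used=1 → run F
t=15: queue=[C,D,H,F] q_used=0 → run C
t=16: queue=[C,D,H,F] q_used=1 → run C
t=17: queue=[D,H,F] q_used=0 → run D
t=18: queue=[D,H,F] q_used=1 → run D
t=19: queue=[H,F,D] q_used=0 → run H
t=20: queue=[H,F,D] q_used=1 → run H
t=21: queue=[F,D,H] q_used=0 → run F
t=22: queue=[F,D,H] q_used=1 → run F
t=23: queue=[D,H] q_used=0 → run D
t=24: queue=[H] q_used=0 → run H
t=25: (idle)
t=26: (idle)
t=27: (idle)
t=28: (idle)
t=29: (idle)

completion order = A, E, C, F, D, H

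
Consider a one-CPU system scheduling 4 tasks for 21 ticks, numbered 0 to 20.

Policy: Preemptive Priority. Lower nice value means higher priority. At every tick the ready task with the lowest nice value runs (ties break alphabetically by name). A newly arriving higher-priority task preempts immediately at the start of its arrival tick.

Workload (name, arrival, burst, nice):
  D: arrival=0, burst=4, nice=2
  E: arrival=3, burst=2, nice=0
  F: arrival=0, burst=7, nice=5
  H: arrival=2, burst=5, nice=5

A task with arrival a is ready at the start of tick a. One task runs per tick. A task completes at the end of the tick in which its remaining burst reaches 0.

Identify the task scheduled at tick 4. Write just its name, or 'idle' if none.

running at tick 4 = E

t=0: ready={D,F} → run D
t=1: ready={D,F} → run D
t=2: ready={D,F,H} → run D
t=3: ready={D,E,F,H} → run E
t=4: ready={D,E,F,H} → run E
t=5: ready={D,F,H} → run D
t=6: ready={F,H} → run F
t=7: ready={F,H} → run F
t=8: ready={F,H} → run F
t=9: ready={F,H} → run F
t=10: ready={F,H} → run F
t=11: ready={F,H} → run F
t=12: ready={F,H} → run F
t=13: ready={H} → run H
t=14: ready={H} → run H
t=15: ready={H} → run H
t=16: ready={H} → run H
t=17: ready={H} → run H
t=18: (idle)
t=19: (idle)
t=20: (idle)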